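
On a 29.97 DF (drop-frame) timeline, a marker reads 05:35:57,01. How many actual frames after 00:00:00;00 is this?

604107

As if non-drop at 30 labels/s: (5 × 3600 + 35 × 60 + 57) × 30 + 1 = 604711.
Minute boundaries passed: 335; those not divisible by 10: 335 − 33 = 302; dropped labels = 2 × 302 = 604.
Actual frame index = 604711 − 604 = 604107.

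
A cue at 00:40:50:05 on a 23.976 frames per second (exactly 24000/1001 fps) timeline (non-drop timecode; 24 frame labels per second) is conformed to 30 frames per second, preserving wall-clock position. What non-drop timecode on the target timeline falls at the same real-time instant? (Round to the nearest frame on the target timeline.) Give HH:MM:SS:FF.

00:40:52:20

Source frame index: (0×3600 + 40×60 + 50) × 24 + 5 = 58805.
Real time: 58805 / (24000/1001) = 11772761/4800 s.
Target frame: (11772761/4800) × (30) = 11772761/160 ≈ 73579.756 → 73580.
At 30 labels/s: frame 73580 → 00:40:52:20.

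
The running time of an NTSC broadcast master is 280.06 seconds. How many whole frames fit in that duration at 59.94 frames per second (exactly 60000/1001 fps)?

16786 frames

Frames = 280.06 × 60000/1001 = 1527600/91 ≈ 16786.8132.
Complete frames: 16786.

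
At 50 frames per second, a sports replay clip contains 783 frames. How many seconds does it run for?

15.66 seconds

Running time = 783 / (50) = 15.66 s.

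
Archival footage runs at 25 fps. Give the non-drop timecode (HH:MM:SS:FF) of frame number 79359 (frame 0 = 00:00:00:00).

00:52:54:09

79359 ÷ 25 = 3174 full seconds, remainder 9 frames.
3174 s = 0 h 52 min 54 s.
Timecode: 00:52:54:09.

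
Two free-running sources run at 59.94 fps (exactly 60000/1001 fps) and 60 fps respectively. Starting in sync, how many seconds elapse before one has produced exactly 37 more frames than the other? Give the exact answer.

The gap grows by |60 − 60000/1001| = 60/1001 frames per second.
Time for a 37-frame gap: 37 ÷ (60/1001) = 37037/60 s.

37037/60 seconds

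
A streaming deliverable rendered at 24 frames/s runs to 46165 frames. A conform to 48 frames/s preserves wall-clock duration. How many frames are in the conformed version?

92330 frames

Target frames = source frames × (target rate / source rate) = 46165 × (48)/(24) = 46165 × 2 = 92330.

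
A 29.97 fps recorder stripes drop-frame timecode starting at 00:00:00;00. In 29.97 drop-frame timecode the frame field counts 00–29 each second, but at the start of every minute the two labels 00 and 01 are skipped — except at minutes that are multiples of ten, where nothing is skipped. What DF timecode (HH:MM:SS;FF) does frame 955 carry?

00:00:31;25

Each 10-minute DF block holds 10 × 60 × 30 − 9 × 2 = 17982 frames. 955 ÷ 17982 → 0 full blocks, remainder 955.
Within the partial block the first minute is 1800 frames and each further minute 1798, so 0 further minute boundaries passed. Total skipped labels = 18 × 0 + 2 × 0 = 0.
Non-drop label index = 955 + 0 = 955; at 30 labels/s that is 00:00:31:25, i.e. DF 00:00:31;25.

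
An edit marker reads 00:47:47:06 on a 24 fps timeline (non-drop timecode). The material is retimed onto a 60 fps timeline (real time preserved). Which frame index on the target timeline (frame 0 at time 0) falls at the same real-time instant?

Source frame index: (0×3600 + 47×60 + 47) × 24 + 6 = 68814.
Real time: 68814 / (24) = 11469/4 s.
Target frame: (11469/4) × (60) = 172035.

frame 172035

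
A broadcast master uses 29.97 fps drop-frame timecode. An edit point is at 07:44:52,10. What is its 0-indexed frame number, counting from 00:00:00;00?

Complete 10-minute blocks: 46, each 17982 frames → 827172.
Remaining 4 whole minutes in the current block: 1800 + 3 × 1798 = 7194 frames.
Within the current minute: 52 × 30 + 10 − 2 = 1568 (labels ;00/;01 skipped at this minute). Total = 827172 + 7194 + 1568 = 835934.

835934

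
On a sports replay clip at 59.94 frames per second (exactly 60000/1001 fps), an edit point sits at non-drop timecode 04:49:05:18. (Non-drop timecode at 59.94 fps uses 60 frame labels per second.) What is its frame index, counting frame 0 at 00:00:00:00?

Total seconds to the label: (4 × 3600 + 49 × 60 + 5) = 17345.
Frame index = 17345 × 60 + 18 = 1040718.

1040718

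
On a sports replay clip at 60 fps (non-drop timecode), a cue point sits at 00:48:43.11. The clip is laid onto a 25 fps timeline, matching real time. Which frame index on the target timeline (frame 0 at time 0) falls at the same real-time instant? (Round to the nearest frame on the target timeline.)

Source frame index: (0×3600 + 48×60 + 43) × 60 + 11 = 175391.
Real time: 175391 / (60) = 175391/60 s.
Target frame: (175391/60) × (25) = 876955/12 ≈ 73079.583 → 73080.

frame 73080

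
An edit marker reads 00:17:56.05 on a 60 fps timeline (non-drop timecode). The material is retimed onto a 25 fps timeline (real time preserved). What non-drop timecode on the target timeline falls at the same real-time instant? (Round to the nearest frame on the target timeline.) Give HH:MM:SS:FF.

00:17:56:02

Source frame index: (0×3600 + 17×60 + 56) × 60 + 5 = 64565.
Real time: 64565 / (60) = 12913/12 s.
Target frame: (12913/12) × (25) = 322825/12 ≈ 26902.083 → 26902.
At 25 labels/s: frame 26902 → 00:17:56:02.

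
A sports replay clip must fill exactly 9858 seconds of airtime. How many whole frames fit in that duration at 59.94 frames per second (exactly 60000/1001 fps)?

590889 frames

Frames = 9858 × 60000/1001 = 591480000/1001 ≈ 590889.1109.
Complete frames: 590889.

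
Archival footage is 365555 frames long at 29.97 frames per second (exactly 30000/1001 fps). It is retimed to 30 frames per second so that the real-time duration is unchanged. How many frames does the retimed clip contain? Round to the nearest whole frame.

365921 frames

Frames at target rate = 365555 × (30) / (30000/1001) = 73184111/200 ≈ 365920.555.
Nearest whole frame: 365921.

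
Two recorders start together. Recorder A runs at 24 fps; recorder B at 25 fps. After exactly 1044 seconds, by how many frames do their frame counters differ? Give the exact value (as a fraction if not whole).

A emits 24 × 1044 = 25056 frames; B emits 25 × 1044 = 26100.
Difference = 1044 frames; B is ahead of A.

1044 frames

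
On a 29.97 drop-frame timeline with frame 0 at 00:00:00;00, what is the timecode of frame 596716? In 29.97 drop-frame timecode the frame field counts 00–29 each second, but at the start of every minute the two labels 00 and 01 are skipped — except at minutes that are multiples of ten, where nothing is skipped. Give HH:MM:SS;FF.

Each 10-minute DF block holds 10 × 60 × 30 − 9 × 2 = 17982 frames. 596716 ÷ 17982 → 33 full blocks, remainder 3310.
Within the partial block the first minute is 1800 frames and each further minute 1798, so 1 further minute boundary passed. Total skipped labels = 18 × 33 + 2 × 1 = 596.
Non-drop label index = 596716 + 596 = 597312; at 30 labels/s that is 05:31:50:12, i.e. DF 05:31:50;12.

05:31:50;12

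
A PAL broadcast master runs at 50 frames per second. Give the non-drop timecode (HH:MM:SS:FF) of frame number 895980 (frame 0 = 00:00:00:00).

04:58:39:30

895980 ÷ 50 = 17919 full seconds, remainder 30 frames.
17919 s = 4 h 58 min 39 s.
Timecode: 04:58:39:30.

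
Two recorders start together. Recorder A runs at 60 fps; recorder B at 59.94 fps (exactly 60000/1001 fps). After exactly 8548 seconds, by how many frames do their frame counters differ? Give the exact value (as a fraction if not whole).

A emits 60 × 8548 = 512880 frames; B emits 60000/1001 × 8548 = 512880000/1001.
Difference = 512880/1001 frames (≈ 512.3676); B is behind A.

512880/1001 frames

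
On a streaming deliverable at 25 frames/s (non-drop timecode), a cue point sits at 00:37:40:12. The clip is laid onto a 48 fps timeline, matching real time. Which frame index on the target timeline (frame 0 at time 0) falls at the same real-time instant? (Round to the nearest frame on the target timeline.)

frame 108503

Source frame index: (0×3600 + 37×60 + 40) × 25 + 12 = 56512.
Real time: 56512 / (25) = 56512/25 s.
Target frame: (56512/25) × (48) = 2712576/25 ≈ 108503.040 → 108503.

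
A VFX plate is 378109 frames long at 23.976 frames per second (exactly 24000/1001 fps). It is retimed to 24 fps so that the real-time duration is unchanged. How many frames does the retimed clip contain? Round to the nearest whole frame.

378487 frames

Frames at target rate = 378109 × (24) / (24000/1001) = 378487109/1000 ≈ 378487.109.
Nearest whole frame: 378487.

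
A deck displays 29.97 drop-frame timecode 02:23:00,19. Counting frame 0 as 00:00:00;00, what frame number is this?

257161

Complete 10-minute blocks: 14, each 17982 frames → 251748.
Remaining 3 whole minutes in the current block: 1800 + 2 × 1798 = 5396 frames.
Within the current minute: 0 × 30 + 19 − 2 = 17 (labels ;00/;01 skipped at this minute). Total = 251748 + 5396 + 17 = 257161.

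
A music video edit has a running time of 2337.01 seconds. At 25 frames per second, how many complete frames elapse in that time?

Frames = 2337.01 × 25 = 233701/4 ≈ 58425.2500.
Complete frames: 58425.

58425 frames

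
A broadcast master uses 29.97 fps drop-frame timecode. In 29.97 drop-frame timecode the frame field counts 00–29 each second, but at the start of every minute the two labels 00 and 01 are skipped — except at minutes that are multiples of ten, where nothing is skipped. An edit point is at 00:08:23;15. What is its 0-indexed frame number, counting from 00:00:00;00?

15089

As if non-drop at 30 labels/s: (0 × 3600 + 8 × 60 + 23) × 30 + 15 = 15105.
Minute boundaries passed: 8; those not divisible by 10: 8 − 0 = 8; dropped labels = 2 × 8 = 16.
Actual frame index = 15105 − 16 = 15089.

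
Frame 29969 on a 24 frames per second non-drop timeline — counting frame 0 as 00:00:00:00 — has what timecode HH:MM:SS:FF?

29969 ÷ 24 = 1248 full seconds, remainder 17 frames.
1248 s = 0 h 20 min 48 s.
Timecode: 00:20:48:17.

00:20:48:17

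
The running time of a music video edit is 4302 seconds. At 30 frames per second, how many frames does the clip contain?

Frames = 4302 × 30 = 129060.

129060 frames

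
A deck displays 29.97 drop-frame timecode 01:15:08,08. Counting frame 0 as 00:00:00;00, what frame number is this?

135112

Complete 10-minute blocks: 7, each 17982 frames → 125874.
Remaining 5 whole minutes in the current block: 1800 + 4 × 1798 = 8992 frames.
Within the current minute: 8 × 30 + 8 − 2 = 246 (labels ;00/;01 skipped at this minute). Total = 125874 + 8992 + 246 = 135112.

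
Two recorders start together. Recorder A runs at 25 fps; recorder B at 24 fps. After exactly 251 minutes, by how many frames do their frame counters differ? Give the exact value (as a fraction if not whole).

15060 frames

251 min = 15060 s.
A emits 25 × 15060 = 376500 frames; B emits 24 × 15060 = 361440.
Difference = 15060 frames; B is behind A.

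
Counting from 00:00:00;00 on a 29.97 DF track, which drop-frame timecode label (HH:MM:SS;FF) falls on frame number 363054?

Ten DF minutes hold 17982 frames, so frame 363054 lies in block 20 (frames 359640–377621) with 3414 frames into that block.
The block's first minute is 1800 frames and the rest 1798 each; 3414 frames reaches minute 1, so 20 × 18 + 1 × 2 = 362 labels have been skipped so far.
Adding those back, label number 363054 + 362 = 363416 at 30 labels/s is 12113 s + 26 f = 3 h 21 min 53 s frame 26, i.e. 03:21:53;26.

03:21:53;26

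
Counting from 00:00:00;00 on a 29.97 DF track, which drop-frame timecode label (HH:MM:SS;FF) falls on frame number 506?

Ten DF minutes hold 17982 frames, so frame 506 lies in block 0 (frames 0–17981) with 506 frames into that block.
The block's first minute is 1800 frames and the rest 1798 each; 506 frames reaches minute 0, so 0 × 18 + 0 × 2 = 0 labels have been skipped so far.
Adding those back, label number 506 + 0 = 506 at 30 labels/s is 16 s + 26 f = 0 h 0 min 16 s frame 26, i.e. 00:00:16;26.

00:00:16;26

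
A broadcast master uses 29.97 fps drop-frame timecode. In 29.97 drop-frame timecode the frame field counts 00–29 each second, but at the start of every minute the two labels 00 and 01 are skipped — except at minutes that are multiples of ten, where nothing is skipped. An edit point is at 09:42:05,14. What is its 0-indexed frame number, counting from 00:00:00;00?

1046716

Complete 10-minute blocks: 58, each 17982 frames → 1042956.
Remaining 2 whole minutes in the current block: 1800 + 1 × 1798 = 3598 frames.
Within the current minute: 5 × 30 + 14 − 2 = 162 (labels ;00/;01 skipped at this minute). Total = 1042956 + 3598 + 162 = 1046716.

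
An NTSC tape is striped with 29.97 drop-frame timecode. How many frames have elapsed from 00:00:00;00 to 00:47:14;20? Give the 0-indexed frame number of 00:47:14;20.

84954

As if non-drop at 30 labels/s: (0 × 3600 + 47 × 60 + 14) × 30 + 20 = 85040.
Minute boundaries passed: 47; those not divisible by 10: 47 − 4 = 43; dropped labels = 2 × 43 = 86.
Actual frame index = 85040 − 86 = 84954.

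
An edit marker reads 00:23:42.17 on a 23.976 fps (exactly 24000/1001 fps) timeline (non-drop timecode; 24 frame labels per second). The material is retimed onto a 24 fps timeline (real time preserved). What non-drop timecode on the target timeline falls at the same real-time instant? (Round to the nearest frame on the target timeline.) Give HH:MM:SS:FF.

Source frame index: (0×3600 + 23×60 + 42) × 24 + 17 = 34145.
Real time: 34145 / (24000/1001) = 6835829/4800 s.
Target frame: (6835829/4800) × (24) = 6835829/200 ≈ 34179.145 → 34179.
At 24 labels/s: frame 34179 → 00:23:44:03.

00:23:44:03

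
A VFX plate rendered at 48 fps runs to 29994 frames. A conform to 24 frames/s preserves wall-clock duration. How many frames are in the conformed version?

14997 frames

Target frames = source frames × (target rate / source rate) = 29994 × (24)/(48) = 29994 × 1/2 = 14997.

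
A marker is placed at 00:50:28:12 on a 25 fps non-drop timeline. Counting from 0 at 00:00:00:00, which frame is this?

Total seconds to the label: (0 × 3600 + 50 × 60 + 28) = 3028.
Frame index = 3028 × 25 + 12 = 75712.

frame 75712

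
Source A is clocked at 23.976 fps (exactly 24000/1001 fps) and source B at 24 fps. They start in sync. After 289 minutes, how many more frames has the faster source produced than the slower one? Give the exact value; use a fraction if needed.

289 min = 17340 s.
A emits 24000/1001 × 17340 = 416160000/1001 frames; B emits 24 × 17340 = 416160.
Difference = 416160/1001 frames (≈ 415.7443); B is ahead of A.

416160/1001 frames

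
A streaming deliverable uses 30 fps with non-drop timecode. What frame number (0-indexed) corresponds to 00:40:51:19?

frame 73549

Total seconds to the label: (0 × 3600 + 40 × 60 + 51) = 2451.
Frame index = 2451 × 30 + 19 = 73549.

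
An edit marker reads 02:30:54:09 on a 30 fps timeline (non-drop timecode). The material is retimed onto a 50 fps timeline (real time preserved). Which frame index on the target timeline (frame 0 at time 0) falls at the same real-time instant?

Source frame index: (2×3600 + 30×60 + 54) × 30 + 9 = 271629.
Real time: 271629 / (30) = 90543/10 s.
Target frame: (90543/10) × (50) = 452715.

frame 452715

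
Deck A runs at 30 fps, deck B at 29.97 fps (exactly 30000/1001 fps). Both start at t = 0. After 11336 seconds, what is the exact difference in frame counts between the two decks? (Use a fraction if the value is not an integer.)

A emits 30 × 11336 = 340080 frames; B emits 30000/1001 × 11336 = 26160000/77.
Difference = 26160/77 frames (≈ 339.7403); B is behind A.

26160/77 frames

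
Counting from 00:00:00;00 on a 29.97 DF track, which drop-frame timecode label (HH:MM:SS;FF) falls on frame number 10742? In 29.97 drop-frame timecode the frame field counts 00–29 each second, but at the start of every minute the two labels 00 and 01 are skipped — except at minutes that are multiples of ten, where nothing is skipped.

Each 10-minute DF block holds 10 × 60 × 30 − 9 × 2 = 17982 frames. 10742 ÷ 17982 → 0 full blocks, remainder 10742.
Within the partial block the first minute is 1800 frames and each further minute 1798, so 5 further minute boundaries passed. Total skipped labels = 18 × 0 + 2 × 5 = 10.
Non-drop label index = 10742 + 10 = 10752; at 30 labels/s that is 00:05:58:12, i.e. DF 00:05:58;12.

00:05:58;12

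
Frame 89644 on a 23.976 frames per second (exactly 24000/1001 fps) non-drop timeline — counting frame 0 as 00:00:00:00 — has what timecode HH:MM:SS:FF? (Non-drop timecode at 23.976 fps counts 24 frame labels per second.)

89644 ÷ 24 = 3735 full seconds, remainder 4 frames.
3735 s = 1 h 2 min 15 s.
Timecode: 01:02:15:04.

01:02:15:04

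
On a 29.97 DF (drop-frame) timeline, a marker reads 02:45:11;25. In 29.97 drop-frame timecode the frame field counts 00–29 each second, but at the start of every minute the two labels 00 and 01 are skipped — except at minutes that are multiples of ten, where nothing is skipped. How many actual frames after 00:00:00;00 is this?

As if non-drop at 30 labels/s: (2 × 3600 + 45 × 60 + 11) × 30 + 25 = 297355.
Minute boundaries passed: 165; those not divisible by 10: 165 − 16 = 149; dropped labels = 2 × 149 = 298.
Actual frame index = 297355 − 298 = 297057.

297057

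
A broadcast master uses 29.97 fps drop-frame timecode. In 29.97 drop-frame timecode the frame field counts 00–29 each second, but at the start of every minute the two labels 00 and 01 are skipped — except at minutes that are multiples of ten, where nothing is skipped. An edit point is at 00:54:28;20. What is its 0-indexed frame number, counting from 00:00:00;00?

97962

Complete 10-minute blocks: 5, each 17982 frames → 89910.
Remaining 4 whole minutes in the current block: 1800 + 3 × 1798 = 7194 frames.
Within the current minute: 28 × 30 + 20 − 2 = 858 (labels ;00/;01 skipped at this minute). Total = 89910 + 7194 + 858 = 97962.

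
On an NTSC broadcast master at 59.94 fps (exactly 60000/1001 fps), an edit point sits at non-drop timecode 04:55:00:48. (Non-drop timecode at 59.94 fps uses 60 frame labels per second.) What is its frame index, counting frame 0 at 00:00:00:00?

Total seconds to the label: (4 × 3600 + 55 × 60 + 0) = 17700.
Frame index = 17700 × 60 + 48 = 1062048.

1062048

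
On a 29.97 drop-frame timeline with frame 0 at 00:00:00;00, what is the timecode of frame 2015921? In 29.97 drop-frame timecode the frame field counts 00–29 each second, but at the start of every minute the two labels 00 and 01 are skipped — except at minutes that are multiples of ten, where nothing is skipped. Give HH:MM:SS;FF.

18:41:04;19

Ten DF minutes hold 17982 frames, so frame 2015921 lies in block 112 (frames 2013984–2031965) with 1937 frames into that block.
The block's first minute is 1800 frames and the rest 1798 each; 1937 frames reaches minute 1, so 112 × 18 + 1 × 2 = 2018 labels have been skipped so far.
Adding those back, label number 2015921 + 2018 = 2017939 at 30 labels/s is 67264 s + 19 f = 18 h 41 min 4 s frame 19, i.e. 18:41:04;19.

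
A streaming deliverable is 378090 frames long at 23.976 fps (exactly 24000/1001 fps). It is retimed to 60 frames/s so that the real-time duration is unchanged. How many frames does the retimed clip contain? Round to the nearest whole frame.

946170 frames

Frames at target rate = 378090 × (60) / (24000/1001) = 37846809/40 ≈ 946170.225.
Nearest whole frame: 946170.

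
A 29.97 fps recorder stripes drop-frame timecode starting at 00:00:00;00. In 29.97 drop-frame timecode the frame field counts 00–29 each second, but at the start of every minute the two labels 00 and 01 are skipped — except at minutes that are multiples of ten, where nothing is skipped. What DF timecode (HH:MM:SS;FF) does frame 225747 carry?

02:05:32;13

Ten DF minutes hold 17982 frames, so frame 225747 lies in block 12 (frames 215784–233765) with 9963 frames into that block.
The block's first minute is 1800 frames and the rest 1798 each; 9963 frames reaches minute 5, so 12 × 18 + 5 × 2 = 226 labels have been skipped so far.
Adding those back, label number 225747 + 226 = 225973 at 30 labels/s is 7532 s + 13 f = 2 h 5 min 32 s frame 13, i.e. 02:05:32;13.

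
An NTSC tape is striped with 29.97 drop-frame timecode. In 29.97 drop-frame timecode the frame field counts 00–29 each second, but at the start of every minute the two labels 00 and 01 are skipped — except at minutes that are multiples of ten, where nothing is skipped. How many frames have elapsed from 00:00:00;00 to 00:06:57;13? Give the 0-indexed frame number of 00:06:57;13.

12511

As if non-drop at 30 labels/s: (0 × 3600 + 6 × 60 + 57) × 30 + 13 = 12523.
Minute boundaries passed: 6; those not divisible by 10: 6 − 0 = 6; dropped labels = 2 × 6 = 12.
Actual frame index = 12523 − 12 = 12511.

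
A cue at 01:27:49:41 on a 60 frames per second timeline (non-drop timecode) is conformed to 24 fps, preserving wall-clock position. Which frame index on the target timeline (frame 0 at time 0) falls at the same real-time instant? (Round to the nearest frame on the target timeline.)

Source frame index: (1×3600 + 27×60 + 49) × 60 + 41 = 316181.
Real time: 316181 / (60) = 316181/60 s.
Target frame: (316181/60) × (24) = 632362/5 ≈ 126472.400 → 126472.

frame 126472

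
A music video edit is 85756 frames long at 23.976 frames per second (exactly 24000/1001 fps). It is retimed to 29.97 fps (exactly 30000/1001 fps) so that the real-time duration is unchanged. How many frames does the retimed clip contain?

Target frames = source frames × (target rate / source rate) = 85756 × (30000/1001)/(24000/1001) = 85756 × 5/4 = 107195.

107195 frames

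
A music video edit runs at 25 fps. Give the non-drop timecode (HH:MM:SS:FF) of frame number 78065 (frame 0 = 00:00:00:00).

00:52:02:15

78065 ÷ 25 = 3122 full seconds, remainder 15 frames.
3122 s = 0 h 52 min 2 s.
Timecode: 00:52:02:15.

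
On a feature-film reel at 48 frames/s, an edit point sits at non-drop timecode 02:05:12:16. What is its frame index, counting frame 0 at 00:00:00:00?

360592

Total seconds to the label: (2 × 3600 + 5 × 60 + 12) = 7512.
Frame index = 7512 × 48 + 16 = 360592.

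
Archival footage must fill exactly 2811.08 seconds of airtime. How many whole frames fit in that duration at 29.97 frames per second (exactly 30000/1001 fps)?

Frames = 2811.08 × 30000/1001 = 84332400/1001 ≈ 84248.1518.
Complete frames: 84248.

84248 frames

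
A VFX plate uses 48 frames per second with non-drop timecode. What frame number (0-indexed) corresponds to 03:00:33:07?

Total seconds to the label: (3 × 3600 + 0 × 60 + 33) = 10833.
Frame index = 10833 × 48 + 7 = 519991.

519991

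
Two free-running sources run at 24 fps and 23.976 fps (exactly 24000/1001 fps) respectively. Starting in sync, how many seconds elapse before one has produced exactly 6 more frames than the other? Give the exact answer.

The gap grows by |24000/1001 − 24| = 24/1001 frames per second.
Time for a 6-frame gap: 6 ÷ (24/1001) = 250.25 s.

250.25 seconds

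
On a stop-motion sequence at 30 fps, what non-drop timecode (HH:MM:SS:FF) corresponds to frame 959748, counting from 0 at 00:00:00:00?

959748 ÷ 30 = 31991 full seconds, remainder 18 frames.
31991 s = 8 h 53 min 11 s.
Timecode: 08:53:11:18.

08:53:11:18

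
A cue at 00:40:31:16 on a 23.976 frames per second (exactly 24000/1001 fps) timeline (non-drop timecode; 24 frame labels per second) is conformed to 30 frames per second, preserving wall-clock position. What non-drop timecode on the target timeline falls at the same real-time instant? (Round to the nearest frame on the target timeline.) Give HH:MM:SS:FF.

Source frame index: (0×3600 + 40×60 + 31) × 24 + 16 = 58360.
Real time: 58360 / (24000/1001) = 1460459/600 s.
Target frame: (1460459/600) × (30) = 1460459/20 ≈ 73022.950 → 73023.
At 30 labels/s: frame 73023 → 00:40:34:03.

00:40:34:03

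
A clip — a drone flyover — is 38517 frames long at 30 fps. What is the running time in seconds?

1283.9 seconds

Running time = 38517 / (30) = 1283.9 s.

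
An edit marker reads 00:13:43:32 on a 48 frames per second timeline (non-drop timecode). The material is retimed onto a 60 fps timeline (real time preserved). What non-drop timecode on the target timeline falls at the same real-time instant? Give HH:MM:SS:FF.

Source frame index: (0×3600 + 13×60 + 43) × 48 + 32 = 39536.
Real time: 39536 / (48) = 2471/3 s.
Target frame: (2471/3) × (60) = 49420.
At 60 labels/s: frame 49420 → 00:13:43:40.

00:13:43:40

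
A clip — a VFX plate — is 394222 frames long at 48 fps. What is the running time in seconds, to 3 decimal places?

8212.958 seconds

Running time = 394222 × 1/48 = 197111/24 s ≈ 8212.958 s.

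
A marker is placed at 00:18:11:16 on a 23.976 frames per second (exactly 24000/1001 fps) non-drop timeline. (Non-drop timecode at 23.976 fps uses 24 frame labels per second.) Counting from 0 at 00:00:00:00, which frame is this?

frame 26200

Total seconds to the label: (0 × 3600 + 18 × 60 + 11) = 1091.
Frame index = 1091 × 24 + 16 = 26200.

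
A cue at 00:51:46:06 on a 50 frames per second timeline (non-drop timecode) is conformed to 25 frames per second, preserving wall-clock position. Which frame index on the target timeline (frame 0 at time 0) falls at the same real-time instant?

Source frame index: (0×3600 + 51×60 + 46) × 50 + 6 = 155306.
Real time: 155306 / (50) = 77653/25 s.
Target frame: (77653/25) × (25) = 77653.

frame 77653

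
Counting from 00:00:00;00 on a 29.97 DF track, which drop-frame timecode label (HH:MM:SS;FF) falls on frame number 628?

00:00:20;28

Ten DF minutes hold 17982 frames, so frame 628 lies in block 0 (frames 0–17981) with 628 frames into that block.
The block's first minute is 1800 frames and the rest 1798 each; 628 frames reaches minute 0, so 0 × 18 + 0 × 2 = 0 labels have been skipped so far.
Adding those back, label number 628 + 0 = 628 at 30 labels/s is 20 s + 28 f = 0 h 0 min 20 s frame 28, i.e. 00:00:20;28.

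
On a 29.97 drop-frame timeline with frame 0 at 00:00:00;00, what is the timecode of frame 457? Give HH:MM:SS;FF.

Each 10-minute DF block holds 10 × 60 × 30 − 9 × 2 = 17982 frames. 457 ÷ 17982 → 0 full blocks, remainder 457.
Within the partial block the first minute is 1800 frames and each further minute 1798, so 0 further minute boundaries passed. Total skipped labels = 18 × 0 + 2 × 0 = 0.
Non-drop label index = 457 + 0 = 457; at 30 labels/s that is 00:00:15:07, i.e. DF 00:00:15;07.

00:00:15;07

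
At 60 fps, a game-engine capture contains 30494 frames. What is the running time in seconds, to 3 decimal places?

Running time = 30494 × 1/60 = 15247/30 s ≈ 508.233 s.

508.233 seconds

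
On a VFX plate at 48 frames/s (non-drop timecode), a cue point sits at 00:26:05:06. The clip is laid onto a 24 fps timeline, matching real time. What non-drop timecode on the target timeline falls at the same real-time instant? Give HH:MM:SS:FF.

Source frame index: (0×3600 + 26×60 + 5) × 48 + 6 = 75126.
Real time: 75126 / (48) = 12521/8 s.
Target frame: (12521/8) × (24) = 37563.
At 24 labels/s: frame 37563 → 00:26:05:03.

00:26:05:03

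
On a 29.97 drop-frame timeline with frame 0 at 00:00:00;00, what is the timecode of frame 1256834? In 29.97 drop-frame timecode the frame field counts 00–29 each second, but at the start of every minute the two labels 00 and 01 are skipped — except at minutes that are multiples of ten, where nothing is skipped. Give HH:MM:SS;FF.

11:38:56;12

Each 10-minute DF block holds 10 × 60 × 30 − 9 × 2 = 17982 frames. 1256834 ÷ 17982 → 69 full blocks, remainder 16076.
Within the partial block the first minute is 1800 frames and each further minute 1798, so 8 further minute boundaries passed. Total skipped labels = 18 × 69 + 2 × 8 = 1258.
Non-drop label index = 1256834 + 1258 = 1258092; at 30 labels/s that is 11:38:56:12, i.e. DF 11:38:56;12.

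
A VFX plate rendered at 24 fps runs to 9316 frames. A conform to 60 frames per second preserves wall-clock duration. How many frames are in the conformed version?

23290 frames

Target frames = source frames × (target rate / source rate) = 9316 × (60)/(24) = 9316 × 5/2 = 23290.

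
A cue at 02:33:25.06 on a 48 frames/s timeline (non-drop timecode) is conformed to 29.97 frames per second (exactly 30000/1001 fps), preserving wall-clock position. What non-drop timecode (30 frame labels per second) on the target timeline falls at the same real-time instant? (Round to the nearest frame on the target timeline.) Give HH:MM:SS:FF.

02:33:15:28

Source frame index: (2×3600 + 33×60 + 25) × 48 + 6 = 441846.
Real time: 441846 / (48) = 73641/8 s.
Target frame: (73641/8) × (30000/1001) = 276153750/1001 ≈ 275877.872 → 275878.
At 30 labels/s: frame 275878 → 02:33:15:28.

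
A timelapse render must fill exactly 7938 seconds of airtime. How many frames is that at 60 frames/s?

476280 frames

Frames = 7938 × 60 = 476280.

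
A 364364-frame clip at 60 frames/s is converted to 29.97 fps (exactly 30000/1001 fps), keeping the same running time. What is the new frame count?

182000 frames

Target frames = source frames × (target rate / source rate) = 364364 × (30000/1001)/(60) = 364364 × 500/1001 = 182000.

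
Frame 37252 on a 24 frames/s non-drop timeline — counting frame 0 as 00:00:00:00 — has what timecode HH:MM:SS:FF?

37252 ÷ 24 = 1552 full seconds, remainder 4 frames.
1552 s = 0 h 25 min 52 s.
Timecode: 00:25:52:04.

00:25:52:04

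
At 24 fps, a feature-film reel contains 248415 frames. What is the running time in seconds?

10350.625 seconds

Running time = 248415 / (24) = 10350.625 s.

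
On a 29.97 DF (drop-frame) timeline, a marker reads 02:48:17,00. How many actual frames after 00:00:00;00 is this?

As if non-drop at 30 labels/s: (2 × 3600 + 48 × 60 + 17) × 30 + 0 = 302910.
Minute boundaries passed: 168; those not divisible by 10: 168 − 16 = 152; dropped labels = 2 × 152 = 304.
Actual frame index = 302910 − 304 = 302606.

302606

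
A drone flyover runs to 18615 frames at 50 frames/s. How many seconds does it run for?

Running time = 18615 / (50) = 372.3 s.

372.3 seconds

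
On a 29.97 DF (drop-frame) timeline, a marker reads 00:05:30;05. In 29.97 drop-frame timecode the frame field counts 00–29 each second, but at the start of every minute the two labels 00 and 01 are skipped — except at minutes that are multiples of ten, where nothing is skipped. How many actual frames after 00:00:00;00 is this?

9895

Complete 10-minute blocks: 0, each 17982 frames → 0.
Remaining 5 whole minutes in the current block: 1800 + 4 × 1798 = 8992 frames.
Within the current minute: 30 × 30 + 5 − 2 = 903 (labels ;00/;01 skipped at this minute). Total = 0 + 8992 + 903 = 9895.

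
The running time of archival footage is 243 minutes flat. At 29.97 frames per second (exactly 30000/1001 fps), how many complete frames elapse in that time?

243 min = 14580 s.
Frames = 14580 × 30000/1001 = 437400000/1001 ≈ 436963.0370.
Complete frames: 436963.

436963 frames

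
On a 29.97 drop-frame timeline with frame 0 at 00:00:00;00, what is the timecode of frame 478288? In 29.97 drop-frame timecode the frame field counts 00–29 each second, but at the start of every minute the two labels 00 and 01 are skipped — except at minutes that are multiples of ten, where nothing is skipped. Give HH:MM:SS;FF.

04:25:58;26

Each 10-minute DF block holds 10 × 60 × 30 − 9 × 2 = 17982 frames. 478288 ÷ 17982 → 26 full blocks, remainder 10756.
Within the partial block the first minute is 1800 frames and each further minute 1798, so 5 further minute boundaries passed. Total skipped labels = 18 × 26 + 2 × 5 = 478.
Non-drop label index = 478288 + 478 = 478766; at 30 labels/s that is 04:25:58:26, i.e. DF 04:25:58;26.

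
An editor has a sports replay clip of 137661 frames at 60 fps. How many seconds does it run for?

Running time = 137661 / (60) = 2294.35 s.

2294.35 seconds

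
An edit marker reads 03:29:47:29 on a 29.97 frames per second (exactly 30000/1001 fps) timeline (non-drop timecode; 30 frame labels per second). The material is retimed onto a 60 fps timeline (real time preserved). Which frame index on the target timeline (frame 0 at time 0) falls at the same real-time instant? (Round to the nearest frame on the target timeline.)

frame 756033

Source frame index: (3×3600 + 29×60 + 47) × 30 + 29 = 377639.
Real time: 377639 / (30000/1001) = 378016639/30000 s.
Target frame: (378016639/30000) × (60) = 378016639/500 ≈ 756033.278 → 756033.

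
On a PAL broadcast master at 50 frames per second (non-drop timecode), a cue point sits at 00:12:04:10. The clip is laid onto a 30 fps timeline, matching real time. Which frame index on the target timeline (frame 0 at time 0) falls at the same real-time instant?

frame 21726

Source frame index: (0×3600 + 12×60 + 4) × 50 + 10 = 36210.
Real time: 36210 / (50) = 3621/5 s.
Target frame: (3621/5) × (30) = 21726.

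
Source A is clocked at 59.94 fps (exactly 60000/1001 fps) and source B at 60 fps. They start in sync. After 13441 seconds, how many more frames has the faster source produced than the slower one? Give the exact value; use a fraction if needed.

A emits 60000/1001 × 13441 = 806460000/1001 frames; B emits 60 × 13441 = 806460.
Difference = 806460/1001 frames (≈ 805.6543); B is ahead of A.

806460/1001 frames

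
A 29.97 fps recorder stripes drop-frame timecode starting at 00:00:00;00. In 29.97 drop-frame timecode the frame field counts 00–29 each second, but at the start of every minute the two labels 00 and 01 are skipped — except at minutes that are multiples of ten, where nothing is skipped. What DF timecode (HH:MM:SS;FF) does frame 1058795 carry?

09:48:48;15

Each 10-minute DF block holds 10 × 60 × 30 − 9 × 2 = 17982 frames. 1058795 ÷ 17982 → 58 full blocks, remainder 15839.
Within the partial block the first minute is 1800 frames and each further minute 1798, so 8 further minute boundaries passed. Total skipped labels = 18 × 58 + 2 × 8 = 1060.
Non-drop label index = 1058795 + 1060 = 1059855; at 30 labels/s that is 09:48:48:15, i.e. DF 09:48:48;15.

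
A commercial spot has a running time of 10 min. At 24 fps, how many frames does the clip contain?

14400 frames

10 min = 600 s.
Frames = 600 × 24 = 14400.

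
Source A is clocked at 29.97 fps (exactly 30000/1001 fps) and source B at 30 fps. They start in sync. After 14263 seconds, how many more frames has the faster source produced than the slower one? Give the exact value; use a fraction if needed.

427890/1001 frames

A emits 30000/1001 × 14263 = 427890000/1001 frames; B emits 30 × 14263 = 427890.
Difference = 427890/1001 frames (≈ 427.4625); B is ahead of A.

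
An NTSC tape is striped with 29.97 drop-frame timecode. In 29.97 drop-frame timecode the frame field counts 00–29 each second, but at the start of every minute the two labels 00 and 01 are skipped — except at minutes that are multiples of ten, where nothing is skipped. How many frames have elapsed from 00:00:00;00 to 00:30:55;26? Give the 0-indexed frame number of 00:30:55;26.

55622

Complete 10-minute blocks: 3, each 17982 frames → 53946.
Remaining 0 whole minutes in the current block: 0 frames.
Within the current minute: 55 × 30 + 26 = 1676. Total = 53946 + 0 + 1676 = 55622.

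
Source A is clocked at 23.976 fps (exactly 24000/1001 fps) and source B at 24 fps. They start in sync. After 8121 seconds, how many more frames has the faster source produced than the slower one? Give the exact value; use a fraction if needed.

A emits 24000/1001 × 8121 = 194904000/1001 frames; B emits 24 × 8121 = 194904.
Difference = 194904/1001 frames (≈ 194.7093); B is ahead of A.

194904/1001 frames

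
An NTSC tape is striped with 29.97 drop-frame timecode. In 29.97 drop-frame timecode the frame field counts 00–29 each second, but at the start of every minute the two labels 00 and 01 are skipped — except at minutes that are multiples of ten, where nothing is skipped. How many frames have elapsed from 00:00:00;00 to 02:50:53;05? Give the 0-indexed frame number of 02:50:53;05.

307289

Complete 10-minute blocks: 17, each 17982 frames → 305694.
Remaining 0 whole minutes in the current block: 0 frames.
Within the current minute: 53 × 30 + 5 = 1595. Total = 305694 + 0 + 1595 = 307289.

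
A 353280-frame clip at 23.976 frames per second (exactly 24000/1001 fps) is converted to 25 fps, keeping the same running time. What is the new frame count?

368368 frames

Target frames = source frames × (target rate / source rate) = 353280 × (25)/(24000/1001) = 353280 × 1001/960 = 368368.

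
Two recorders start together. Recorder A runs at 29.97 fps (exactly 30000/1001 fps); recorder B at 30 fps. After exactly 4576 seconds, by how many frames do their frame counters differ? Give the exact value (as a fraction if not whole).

A emits 30000/1001 × 4576 = 960000/7 frames; B emits 30 × 4576 = 137280.
Difference = 960/7 frames (≈ 137.1429); B is ahead of A.

960/7 frames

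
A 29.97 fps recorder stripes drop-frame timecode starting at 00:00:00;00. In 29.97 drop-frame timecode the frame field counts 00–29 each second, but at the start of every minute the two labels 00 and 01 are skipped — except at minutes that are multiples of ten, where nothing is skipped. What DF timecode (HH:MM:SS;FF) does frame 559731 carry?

05:11:16;11

Each 10-minute DF block holds 10 × 60 × 30 − 9 × 2 = 17982 frames. 559731 ÷ 17982 → 31 full blocks, remainder 2289.
Within the partial block the first minute is 1800 frames and each further minute 1798, so 1 further minute boundary passed. Total skipped labels = 18 × 31 + 2 × 1 = 560.
Non-drop label index = 559731 + 560 = 560291; at 30 labels/s that is 05:11:16:11, i.e. DF 05:11:16;11.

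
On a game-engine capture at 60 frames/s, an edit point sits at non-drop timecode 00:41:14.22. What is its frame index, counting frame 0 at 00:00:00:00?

148462

Total seconds to the label: (0 × 3600 + 41 × 60 + 14) = 2474.
Frame index = 2474 × 60 + 22 = 148462.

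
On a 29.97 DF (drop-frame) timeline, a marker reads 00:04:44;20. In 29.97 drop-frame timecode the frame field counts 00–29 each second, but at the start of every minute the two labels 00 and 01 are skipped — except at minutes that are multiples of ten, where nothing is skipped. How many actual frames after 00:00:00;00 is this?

8532

Complete 10-minute blocks: 0, each 17982 frames → 0.
Remaining 4 whole minutes in the current block: 1800 + 3 × 1798 = 7194 frames.
Within the current minute: 44 × 30 + 20 − 2 = 1338 (labels ;00/;01 skipped at this minute). Total = 0 + 7194 + 1338 = 8532.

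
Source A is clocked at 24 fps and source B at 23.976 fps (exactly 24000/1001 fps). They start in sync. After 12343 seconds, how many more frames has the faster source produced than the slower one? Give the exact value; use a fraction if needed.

296232/1001 frames

A emits 24 × 12343 = 296232 frames; B emits 24000/1001 × 12343 = 296232000/1001.
Difference = 296232/1001 frames (≈ 295.9361); B is behind A.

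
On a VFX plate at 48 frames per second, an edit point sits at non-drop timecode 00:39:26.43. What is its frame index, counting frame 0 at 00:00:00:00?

Total seconds to the label: (0 × 3600 + 39 × 60 + 26) = 2366.
Frame index = 2366 × 48 + 43 = 113611.

113611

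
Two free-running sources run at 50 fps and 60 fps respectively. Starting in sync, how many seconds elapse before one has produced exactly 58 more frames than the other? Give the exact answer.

5.8 seconds

The gap grows by |60 − 50| = 10 frames per second.
Time for a 58-frame gap: 58 ÷ (10) = 5.8 s.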